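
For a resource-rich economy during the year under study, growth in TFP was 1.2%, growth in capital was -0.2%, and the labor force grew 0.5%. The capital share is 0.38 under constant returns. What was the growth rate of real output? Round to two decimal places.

1.43%

Labor's share = 1 − 0.38 = 0.62.
Capital: 0.38 × (-0.2) = -0.076 pp.
The labor force: 0.62 × 0.5 = 0.31 pp.
Output growth = 1.2 + 0.234 = 1.434%.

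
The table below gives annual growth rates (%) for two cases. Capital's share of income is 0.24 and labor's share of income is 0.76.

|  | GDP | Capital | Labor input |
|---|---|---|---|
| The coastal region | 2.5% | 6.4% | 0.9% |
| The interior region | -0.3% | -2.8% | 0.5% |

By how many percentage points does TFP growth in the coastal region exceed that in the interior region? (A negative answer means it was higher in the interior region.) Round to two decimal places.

0.29 percentage points

Labor's share = 1 − 0.24 = 0.76.
The coastal region: TFP = 2.5 − 1.536 − 0.684 = 0.28%.
The interior region: TFP = -0.3 + 0.672 − 0.38 = -0.008%.
Difference = 0.28 − (-0.008) = 0.288 pp.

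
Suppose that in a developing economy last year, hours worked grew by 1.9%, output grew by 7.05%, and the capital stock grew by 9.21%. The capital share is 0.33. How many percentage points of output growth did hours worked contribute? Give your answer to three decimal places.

1.273 percentage points

Labor's share = 1 − 0.33 = 0.67.
Contribution = share × growth = 0.67 × 1.9 = 1.273 pp.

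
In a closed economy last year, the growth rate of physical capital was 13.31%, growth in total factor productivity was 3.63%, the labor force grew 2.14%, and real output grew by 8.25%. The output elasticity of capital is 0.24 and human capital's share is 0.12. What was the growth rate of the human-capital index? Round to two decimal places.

The human-capital index growth was 0.47%.

Labor's share = 1 − 0.24 − 0.12 = 0.64.
gY = gA + 0.24×13.31 + 0.64×2.14 + 0.12×g.
0.12×g = 8.25 − 3.63 − 4.564 = 0.056.
g = 0.056 / 0.12 = 0.4667%.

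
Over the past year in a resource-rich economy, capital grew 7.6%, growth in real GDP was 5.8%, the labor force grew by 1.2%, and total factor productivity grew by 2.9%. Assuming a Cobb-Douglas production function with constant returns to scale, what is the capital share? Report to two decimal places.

gY = gA + α·gK + (1−α)·gL, so gY − gA − gL = α(gK − gL).
5.8 − 2.9 − 1.2 = α × (7.6 − 1.2).
1.7 = 6.4 α, so α = 0.2656.

0.27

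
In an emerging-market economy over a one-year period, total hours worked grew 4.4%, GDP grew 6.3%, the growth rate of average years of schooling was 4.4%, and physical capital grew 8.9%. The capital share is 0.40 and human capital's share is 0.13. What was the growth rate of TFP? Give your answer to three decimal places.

Labor's share = 1 − 0.4 − 0.13 = 0.47.
Physical capital: 0.4 × 8.9 = 3.56 pp.
Average years of schooling: 0.13 × 4.4 = 0.572 pp.
Total hours worked: 0.47 × 4.4 = 2.068 pp.
TFP growth = 6.3 − 6.2 = 0.1%.

TFP growth was 0.100%.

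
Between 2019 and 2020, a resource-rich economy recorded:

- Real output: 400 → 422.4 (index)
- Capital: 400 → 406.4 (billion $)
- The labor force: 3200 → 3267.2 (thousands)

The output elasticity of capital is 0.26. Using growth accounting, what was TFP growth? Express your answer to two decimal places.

Real output growth = (422.4 − 400) / 400 = 5.6%.
Capital growth = (406.4 − 400) / 400 = 1.6%.
The labor force growth = (3267.2 − 3200) / 3200 = 2.1%.
Labor's share = 1 − 0.26 = 0.74.
Capital: 0.26 × 1.6 = 0.416 pp.
The labor force: 0.74 × 2.1 = 1.554 pp.
TFP growth = 5.6 − 1.97 = 3.63%.

TFP growth was 3.63%.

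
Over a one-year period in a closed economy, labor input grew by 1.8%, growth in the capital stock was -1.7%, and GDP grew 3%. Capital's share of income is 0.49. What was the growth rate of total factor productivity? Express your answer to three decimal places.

Total factor productivity growth was 2.915%.

Labor's share = 1 − 0.49 = 0.51.
The capital stock: 0.49 × (-1.7) = -0.833 pp.
Labor input: 0.51 × 1.8 = 0.918 pp.
TFP growth = 3 − 0.085 = 2.915%.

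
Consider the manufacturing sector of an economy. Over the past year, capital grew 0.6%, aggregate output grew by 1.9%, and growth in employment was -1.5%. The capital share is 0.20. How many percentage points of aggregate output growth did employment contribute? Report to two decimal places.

Labor's share = 1 − 0.2 = 0.8.
Contribution = share × growth = 0.8 × (-1.5) = -1.2 pp.

-1.20 pp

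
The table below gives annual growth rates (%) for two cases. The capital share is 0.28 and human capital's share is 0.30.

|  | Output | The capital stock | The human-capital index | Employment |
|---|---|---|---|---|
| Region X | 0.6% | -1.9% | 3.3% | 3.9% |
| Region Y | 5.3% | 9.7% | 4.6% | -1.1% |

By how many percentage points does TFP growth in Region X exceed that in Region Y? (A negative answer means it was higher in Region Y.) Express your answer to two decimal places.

Labor's share = 1 − 0.28 − 0.3 = 0.42.
Region X: TFP = 0.6 + 0.532 − 0.99 − 1.638 = -1.496%.
Region Y: TFP = 5.3 − 2.716 − 1.38 + 0.462 = 1.666%.
Difference = -1.496 − (1.666) = -3.162 pp.

-3.16 percentage points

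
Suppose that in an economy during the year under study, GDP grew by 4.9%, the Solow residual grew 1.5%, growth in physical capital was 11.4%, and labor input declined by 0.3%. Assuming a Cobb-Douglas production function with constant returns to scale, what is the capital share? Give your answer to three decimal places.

0.316

gY = gA + α·gK + (1−α)·gL, so gY − gA − gL = α(gK − gL).
4.9 − 1.5 + 0.3 = α × (11.4 − (-0.3)).
3.7 = 11.7 α, so α = 0.31624.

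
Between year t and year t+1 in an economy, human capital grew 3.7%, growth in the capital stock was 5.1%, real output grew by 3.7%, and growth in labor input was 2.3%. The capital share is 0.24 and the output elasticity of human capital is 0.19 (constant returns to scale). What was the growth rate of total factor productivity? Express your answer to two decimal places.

0.46%

Labor's share = 1 − 0.24 − 0.19 = 0.57.
The capital stock: 0.24 × 5.1 = 1.224 pp.
Human capital: 0.19 × 3.7 = 0.703 pp.
Labor input: 0.57 × 2.3 = 1.311 pp.
TFP growth = 3.7 − 3.238 = 0.462%.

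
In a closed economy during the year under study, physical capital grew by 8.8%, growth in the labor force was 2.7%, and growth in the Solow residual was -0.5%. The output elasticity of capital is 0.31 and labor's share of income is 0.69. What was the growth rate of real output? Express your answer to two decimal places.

Real output growth was 4.09%.

Labor's share = 1 − 0.31 = 0.69.
Physical capital: 0.31 × 8.8 = 2.728 pp.
The labor force: 0.69 × 2.7 = 1.863 pp.
Output growth = -0.5 + 4.591 = 4.091%.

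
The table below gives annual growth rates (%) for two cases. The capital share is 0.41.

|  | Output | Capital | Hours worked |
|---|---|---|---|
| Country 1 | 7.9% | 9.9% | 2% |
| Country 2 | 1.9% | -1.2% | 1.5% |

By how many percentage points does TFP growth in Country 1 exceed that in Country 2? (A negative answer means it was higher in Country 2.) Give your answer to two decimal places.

1.15 percentage points

Labor's share = 1 − 0.41 = 0.59.
Country 1: TFP = 7.9 − 4.059 − 1.18 = 2.661%.
Country 2: TFP = 1.9 + 0.492 − 0.885 = 1.507%.
Difference = 2.661 − (1.507) = 1.154 pp.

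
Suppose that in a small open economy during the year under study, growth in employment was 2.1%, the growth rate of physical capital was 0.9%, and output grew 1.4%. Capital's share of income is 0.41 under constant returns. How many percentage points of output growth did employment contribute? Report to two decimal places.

1.24

Labor's share = 1 − 0.41 = 0.59.
Contribution = share × growth = 0.59 × 2.1 = 1.239 pp.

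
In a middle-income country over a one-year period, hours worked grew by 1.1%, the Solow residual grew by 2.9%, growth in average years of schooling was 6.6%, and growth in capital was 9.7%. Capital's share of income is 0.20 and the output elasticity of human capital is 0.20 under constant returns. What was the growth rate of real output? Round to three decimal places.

Labor's share = 1 − 0.2 − 0.2 = 0.6.
Capital: 0.2 × 9.7 = 1.94 pp.
Average years of schooling: 0.2 × 6.6 = 1.32 pp.
Hours worked: 0.6 × 1.1 = 0.66 pp.
Output growth = 2.9 + 3.92 = 6.82%.

Real output grew 6.820%.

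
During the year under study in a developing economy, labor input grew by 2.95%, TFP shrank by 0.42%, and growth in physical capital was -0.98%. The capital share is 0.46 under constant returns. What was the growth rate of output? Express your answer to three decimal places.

Output grew 0.722%.

Labor's share = 1 − 0.46 = 0.54.
Physical capital: 0.46 × (-0.98) = -0.4508 pp.
Labor input: 0.54 × 2.95 = 1.593 pp.
Output growth = -0.42 + 1.1422 = 0.7222%.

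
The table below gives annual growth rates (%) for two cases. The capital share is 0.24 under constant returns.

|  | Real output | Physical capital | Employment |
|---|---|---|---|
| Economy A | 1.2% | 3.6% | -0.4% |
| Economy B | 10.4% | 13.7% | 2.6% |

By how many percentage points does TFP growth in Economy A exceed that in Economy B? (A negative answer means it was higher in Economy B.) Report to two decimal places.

-4.50 percentage points

Labor's share = 1 − 0.24 = 0.76.
Economy A: TFP = 1.2 − 0.864 + 0.304 = 0.64%.
Economy B: TFP = 10.4 − 3.288 − 1.976 = 5.136%.
Difference = 0.64 − (5.136) = -4.496 pp.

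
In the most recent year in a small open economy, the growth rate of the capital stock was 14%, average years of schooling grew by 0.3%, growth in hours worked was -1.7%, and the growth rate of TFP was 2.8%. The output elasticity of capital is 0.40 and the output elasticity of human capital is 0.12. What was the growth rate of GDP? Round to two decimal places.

GDP grew 7.62%.

Labor's share = 1 − 0.4 − 0.12 = 0.48.
The capital stock: 0.4 × 14 = 5.6 pp.
Average years of schooling: 0.12 × 0.3 = 0.036 pp.
Hours worked: 0.48 × (-1.7) = -0.816 pp.
Output growth = 2.8 + 4.82 = 7.62%.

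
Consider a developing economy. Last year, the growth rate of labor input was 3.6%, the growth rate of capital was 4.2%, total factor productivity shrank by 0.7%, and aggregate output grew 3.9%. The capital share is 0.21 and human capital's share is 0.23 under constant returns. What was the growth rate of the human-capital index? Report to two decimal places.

Labor's share = 1 − 0.21 − 0.23 = 0.56.
gY = gA + 0.21×4.2 + 0.56×3.6 + 0.23×g.
0.23×g = 3.9 + 0.7 − 2.898 = 1.702.
g = 1.702 / 0.23 = 7.4%.

7.40%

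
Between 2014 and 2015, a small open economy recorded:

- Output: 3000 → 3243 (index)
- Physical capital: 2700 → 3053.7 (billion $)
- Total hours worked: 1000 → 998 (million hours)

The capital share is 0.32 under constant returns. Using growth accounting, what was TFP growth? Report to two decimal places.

Output growth = (3243 − 3000) / 3000 = 8.1%.
Physical capital growth = (3053.7 − 2700) / 2700 = 13.1%.
Total hours worked growth = (998 − 1000) / 1000 = -0.2%.
Labor's share = 1 − 0.32 = 0.68.
Physical capital: 0.32 × 13.1 = 4.192 pp.
Total hours worked: 0.68 × (-0.2) = -0.136 pp.
TFP growth = 8.1 − 4.056 = 4.044%.

TFP grew 4.04%.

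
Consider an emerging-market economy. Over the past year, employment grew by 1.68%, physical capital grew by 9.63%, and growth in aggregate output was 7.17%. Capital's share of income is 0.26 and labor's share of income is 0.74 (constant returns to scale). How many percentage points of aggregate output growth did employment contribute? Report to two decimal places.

1.24 percentage points

Labor's share = 1 − 0.26 = 0.74.
Contribution = share × growth = 0.74 × 1.68 = 1.2432 pp.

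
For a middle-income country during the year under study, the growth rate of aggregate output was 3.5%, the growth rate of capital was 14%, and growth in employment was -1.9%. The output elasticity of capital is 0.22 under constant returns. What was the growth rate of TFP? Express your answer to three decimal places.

TFP growth was 1.902%.

Labor's share = 1 − 0.22 = 0.78.
Capital: 0.22 × 14 = 3.08 pp.
Employment: 0.78 × (-1.9) = -1.482 pp.
TFP growth = 3.5 − 1.598 = 1.902%.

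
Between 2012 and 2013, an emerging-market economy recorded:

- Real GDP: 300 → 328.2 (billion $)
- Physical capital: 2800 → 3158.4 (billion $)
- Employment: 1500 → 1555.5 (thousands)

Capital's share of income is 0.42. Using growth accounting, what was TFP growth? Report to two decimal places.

TFP grew 1.88%.

Real GDP growth = (328.2 − 300) / 300 = 9.4%.
Physical capital growth = (3158.4 − 2800) / 2800 = 12.8%.
Employment growth = (1555.5 − 1500) / 1500 = 3.7%.
Labor's share = 1 − 0.42 = 0.58.
Physical capital: 0.42 × 12.8 = 5.376 pp.
Employment: 0.58 × 3.7 = 2.146 pp.
TFP growth = 9.4 − 7.522 = 1.878%.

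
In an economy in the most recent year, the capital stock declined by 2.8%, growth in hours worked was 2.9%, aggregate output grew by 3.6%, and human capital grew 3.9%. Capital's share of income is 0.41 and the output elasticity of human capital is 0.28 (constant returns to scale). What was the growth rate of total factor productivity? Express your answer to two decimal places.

Labor's share = 1 − 0.41 − 0.28 = 0.31.
The capital stock: 0.41 × (-2.8) = -1.148 pp.
Human capital: 0.28 × 3.9 = 1.092 pp.
Hours worked: 0.31 × 2.9 = 0.899 pp.
TFP growth = 3.6 − 0.843 = 2.757%.

2.76%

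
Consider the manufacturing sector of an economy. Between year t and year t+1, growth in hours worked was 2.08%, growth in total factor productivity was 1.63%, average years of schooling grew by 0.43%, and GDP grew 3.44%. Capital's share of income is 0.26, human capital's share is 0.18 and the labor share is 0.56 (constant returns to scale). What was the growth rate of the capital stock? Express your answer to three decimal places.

2.184%

Labor's share = 1 − 0.26 − 0.18 = 0.56.
gY = gA + 0.18×0.43 + 0.56×2.08 + 0.26×g.
0.26×g = 3.44 − 1.63 − 1.2422 = 0.5678.
g = 0.5678 / 0.26 = 2.18385%.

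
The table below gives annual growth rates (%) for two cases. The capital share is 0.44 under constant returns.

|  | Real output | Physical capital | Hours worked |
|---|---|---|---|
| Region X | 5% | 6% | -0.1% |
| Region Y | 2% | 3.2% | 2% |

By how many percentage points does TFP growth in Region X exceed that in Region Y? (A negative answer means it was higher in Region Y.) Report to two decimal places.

2.94 percentage points

Labor's share = 1 − 0.44 = 0.56.
Region X: TFP = 5 − 2.64 + 0.056 = 2.416%.
Region Y: TFP = 2 − 1.408 − 1.12 = -0.528%.
Difference = 2.416 − (-0.528) = 2.944 pp.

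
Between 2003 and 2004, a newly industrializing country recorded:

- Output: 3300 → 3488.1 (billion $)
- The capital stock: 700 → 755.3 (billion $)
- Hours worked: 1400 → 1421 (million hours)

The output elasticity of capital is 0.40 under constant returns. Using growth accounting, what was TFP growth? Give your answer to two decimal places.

Output growth = (3488.1 − 3300) / 3300 = 5.7%.
The capital stock growth = (755.3 − 700) / 700 = 7.9%.
Hours worked growth = (1421 − 1400) / 1400 = 1.5%.
Labor's share = 1 − 0.4 = 0.6.
The capital stock: 0.4 × 7.9 = 3.16 pp.
Hours worked: 0.6 × 1.5 = 0.9 pp.
TFP growth = 5.7 − 4.06 = 1.64%.

TFP growth was 1.64%.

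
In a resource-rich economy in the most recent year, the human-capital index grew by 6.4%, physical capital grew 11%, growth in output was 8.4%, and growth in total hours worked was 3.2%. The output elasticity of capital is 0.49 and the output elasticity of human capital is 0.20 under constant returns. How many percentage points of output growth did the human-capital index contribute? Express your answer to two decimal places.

1.28 pp

Contribution = share × growth = 0.2 × 6.4 = 1.28 pp.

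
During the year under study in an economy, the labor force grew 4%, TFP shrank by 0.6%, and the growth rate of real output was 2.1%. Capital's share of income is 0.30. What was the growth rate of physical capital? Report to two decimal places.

Labor's share = 1 − 0.3 = 0.7.
gY = gA + 0.7×4 + 0.3×g.
0.3×g = 2.1 + 0.6 − 2.8 = -0.1.
g = -0.1 / 0.3 = -0.3333%.

-0.33%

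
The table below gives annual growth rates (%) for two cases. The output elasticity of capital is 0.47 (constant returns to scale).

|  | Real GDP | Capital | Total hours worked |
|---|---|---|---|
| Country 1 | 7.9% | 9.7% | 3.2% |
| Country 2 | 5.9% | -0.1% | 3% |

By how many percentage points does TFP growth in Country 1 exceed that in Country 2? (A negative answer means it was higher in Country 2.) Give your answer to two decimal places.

-2.71 percentage points

Labor's share = 1 − 0.47 = 0.53.
Country 1: TFP = 7.9 − 4.559 − 1.696 = 1.645%.
Country 2: TFP = 5.9 + 0.047 − 1.59 = 4.357%.
Difference = 1.645 − (4.357) = -2.712 pp.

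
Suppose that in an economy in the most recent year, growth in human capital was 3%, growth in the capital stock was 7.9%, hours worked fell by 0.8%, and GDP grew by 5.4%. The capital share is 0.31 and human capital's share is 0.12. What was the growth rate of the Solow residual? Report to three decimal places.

The Solow residual grew 3.047%.

Labor's share = 1 − 0.31 − 0.12 = 0.57.
The capital stock: 0.31 × 7.9 = 2.449 pp.
Human capital: 0.12 × 3 = 0.36 pp.
Hours worked: 0.57 × (-0.8) = -0.456 pp.
TFP growth = 5.4 − 2.353 = 3.047%.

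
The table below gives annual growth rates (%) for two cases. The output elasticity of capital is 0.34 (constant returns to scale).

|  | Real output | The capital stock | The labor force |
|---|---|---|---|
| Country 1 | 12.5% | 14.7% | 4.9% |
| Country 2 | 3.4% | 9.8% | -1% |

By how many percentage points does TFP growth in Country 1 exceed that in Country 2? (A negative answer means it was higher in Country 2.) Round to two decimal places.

3.54 percentage points

Labor's share = 1 − 0.34 = 0.66.
Country 1: TFP = 12.5 − 4.998 − 3.234 = 4.268%.
Country 2: TFP = 3.4 − 3.332 + 0.66 = 0.728%.
Difference = 4.268 − (0.728) = 3.54 pp.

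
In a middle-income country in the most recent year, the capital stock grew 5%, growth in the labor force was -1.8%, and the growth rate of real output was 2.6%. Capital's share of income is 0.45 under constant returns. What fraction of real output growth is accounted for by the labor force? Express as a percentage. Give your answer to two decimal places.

The labor force accounted for -38.08% of growth.

Labor's share = 1 − 0.45 = 0.55.
The labor force contributed 0.55 × (-1.8) = -0.99 pp.
Share of growth = -0.99 / 2.6 × 100 = -38.0769%.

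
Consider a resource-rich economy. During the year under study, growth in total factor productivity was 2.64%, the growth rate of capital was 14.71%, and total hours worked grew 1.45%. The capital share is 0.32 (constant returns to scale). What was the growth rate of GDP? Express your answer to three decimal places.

8.333%

Labor's share = 1 − 0.32 = 0.68.
Capital: 0.32 × 14.71 = 4.7072 pp.
Total hours worked: 0.68 × 1.45 = 0.986 pp.
Output growth = 2.64 + 5.6932 = 8.3332%.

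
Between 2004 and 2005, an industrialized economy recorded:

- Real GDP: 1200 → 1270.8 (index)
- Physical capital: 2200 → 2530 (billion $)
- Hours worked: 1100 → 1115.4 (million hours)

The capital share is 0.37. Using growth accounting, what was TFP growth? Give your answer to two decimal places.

-0.53%

Real GDP growth = (1270.8 − 1200) / 1200 = 5.9%.
Physical capital growth = (2530 − 2200) / 2200 = 15%.
Hours worked growth = (1115.4 − 1100) / 1100 = 1.4%.
Labor's share = 1 − 0.37 = 0.63.
Physical capital: 0.37 × 15 = 5.55 pp.
Hours worked: 0.63 × 1.4 = 0.882 pp.
TFP growth = 5.9 − 6.432 = -0.532%.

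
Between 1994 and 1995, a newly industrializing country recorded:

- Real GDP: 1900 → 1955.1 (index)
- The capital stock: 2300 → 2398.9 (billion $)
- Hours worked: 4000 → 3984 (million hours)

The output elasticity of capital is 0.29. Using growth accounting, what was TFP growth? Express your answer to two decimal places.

Real GDP growth = (1955.1 − 1900) / 1900 = 2.9%.
The capital stock growth = (2398.9 − 2300) / 2300 = 4.3%.
Hours worked growth = (3984 − 4000) / 4000 = -0.4%.
Labor's share = 1 − 0.29 = 0.71.
The capital stock: 0.29 × 4.3 = 1.247 pp.
Hours worked: 0.71 × (-0.4) = -0.284 pp.
TFP growth = 2.9 − 0.963 = 1.937%.

1.94%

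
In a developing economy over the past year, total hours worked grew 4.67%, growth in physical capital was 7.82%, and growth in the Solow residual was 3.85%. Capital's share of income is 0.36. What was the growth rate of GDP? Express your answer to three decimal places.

9.654%

Labor's share = 1 − 0.36 = 0.64.
Physical capital: 0.36 × 7.82 = 2.8152 pp.
Total hours worked: 0.64 × 4.67 = 2.9888 pp.
Output growth = 3.85 + 5.804 = 9.654%.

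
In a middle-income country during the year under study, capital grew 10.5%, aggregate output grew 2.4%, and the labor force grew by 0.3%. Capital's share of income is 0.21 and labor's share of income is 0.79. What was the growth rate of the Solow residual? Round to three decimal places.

Labor's share = 1 − 0.21 = 0.79.
Capital: 0.21 × 10.5 = 2.205 pp.
The labor force: 0.79 × 0.3 = 0.237 pp.
TFP growth = 2.4 − 2.442 = -0.042%.

-0.042%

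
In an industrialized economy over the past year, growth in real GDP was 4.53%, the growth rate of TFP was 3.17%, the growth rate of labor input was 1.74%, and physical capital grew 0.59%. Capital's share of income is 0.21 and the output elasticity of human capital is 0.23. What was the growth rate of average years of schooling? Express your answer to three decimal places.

Labor's share = 1 − 0.21 − 0.23 = 0.56.
gY = gA + 0.21×0.59 + 0.56×1.74 + 0.23×g.
0.23×g = 4.53 − 3.17 − 1.0983 = 0.2617.
g = 0.2617 / 0.23 = 1.13783%.

1.138%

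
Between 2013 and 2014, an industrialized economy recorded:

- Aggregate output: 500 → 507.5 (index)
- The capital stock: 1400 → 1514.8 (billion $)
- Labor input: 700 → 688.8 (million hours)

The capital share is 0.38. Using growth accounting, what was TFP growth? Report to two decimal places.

Aggregate output growth = (507.5 − 500) / 500 = 1.5%.
The capital stock growth = (1514.8 − 1400) / 1400 = 8.2%.
Labor input growth = (688.8 − 700) / 700 = -1.6%.
Labor's share = 1 − 0.38 = 0.62.
The capital stock: 0.38 × 8.2 = 3.116 pp.
Labor input: 0.62 × (-1.6) = -0.992 pp.
TFP growth = 1.5 − 2.124 = -0.624%.

-0.62%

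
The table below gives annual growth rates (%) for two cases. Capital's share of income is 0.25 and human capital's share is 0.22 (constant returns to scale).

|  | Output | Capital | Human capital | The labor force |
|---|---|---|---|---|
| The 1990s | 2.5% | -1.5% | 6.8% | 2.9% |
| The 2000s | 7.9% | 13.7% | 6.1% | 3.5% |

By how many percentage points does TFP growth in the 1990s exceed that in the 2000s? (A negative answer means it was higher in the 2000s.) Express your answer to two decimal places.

-1.44 percentage points

Labor's share = 1 − 0.25 − 0.22 = 0.53.
The 1990s: TFP = 2.5 + 0.375 − 1.496 − 1.537 = -0.158%.
The 2000s: TFP = 7.9 − 3.425 − 1.342 − 1.855 = 1.278%.
Difference = -0.158 − (1.278) = -1.436 pp.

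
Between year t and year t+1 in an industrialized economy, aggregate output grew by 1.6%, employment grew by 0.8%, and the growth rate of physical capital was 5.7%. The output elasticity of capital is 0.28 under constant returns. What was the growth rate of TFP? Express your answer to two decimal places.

-0.57%

Labor's share = 1 − 0.28 = 0.72.
Physical capital: 0.28 × 5.7 = 1.596 pp.
Employment: 0.72 × 0.8 = 0.576 pp.
TFP growth = 1.6 − 2.172 = -0.572%.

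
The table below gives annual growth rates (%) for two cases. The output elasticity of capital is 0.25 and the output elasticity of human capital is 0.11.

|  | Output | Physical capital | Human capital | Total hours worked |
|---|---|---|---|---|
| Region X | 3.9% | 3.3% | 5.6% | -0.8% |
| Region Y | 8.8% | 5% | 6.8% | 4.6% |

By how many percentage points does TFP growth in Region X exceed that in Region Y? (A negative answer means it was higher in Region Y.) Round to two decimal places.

-0.89 percentage points

Labor's share = 1 − 0.25 − 0.11 = 0.64.
Region X: TFP = 3.9 − 0.825 − 0.616 + 0.512 = 2.971%.
Region Y: TFP = 8.8 − 1.25 − 0.748 − 2.944 = 3.858%.
Difference = 2.971 − (3.858) = -0.887 pp.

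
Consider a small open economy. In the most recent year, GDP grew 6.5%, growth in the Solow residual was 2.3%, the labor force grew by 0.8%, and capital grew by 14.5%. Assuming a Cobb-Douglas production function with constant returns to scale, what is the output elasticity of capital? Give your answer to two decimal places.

gY = gA + α·gK + (1−α)·gL, so gY − gA − gL = α(gK − gL).
6.5 − 2.3 − 0.8 = α × (14.5 − 0.8).
3.4 = 13.7 α, so α = 0.2482.

The output elasticity of capital is 0.25.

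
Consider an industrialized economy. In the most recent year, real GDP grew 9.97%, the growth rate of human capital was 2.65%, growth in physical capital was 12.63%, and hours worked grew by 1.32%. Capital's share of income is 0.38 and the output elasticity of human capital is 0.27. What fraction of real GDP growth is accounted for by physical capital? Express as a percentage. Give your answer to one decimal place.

Physical capital contributed 0.38 × 12.63 = 4.7994 pp.
Share of growth = 4.7994 / 9.97 × 100 = 48.138%.

48.1%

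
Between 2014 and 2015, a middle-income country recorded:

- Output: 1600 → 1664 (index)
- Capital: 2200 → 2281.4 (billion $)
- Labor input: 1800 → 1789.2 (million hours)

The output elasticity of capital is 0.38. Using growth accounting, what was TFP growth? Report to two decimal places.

Output growth = (1664 − 1600) / 1600 = 4%.
Capital growth = (2281.4 − 2200) / 2200 = 3.7%.
Labor input growth = (1789.2 − 1800) / 1800 = -0.6%.
Labor's share = 1 − 0.38 = 0.62.
Capital: 0.38 × 3.7 = 1.406 pp.
Labor input: 0.62 × (-0.6) = -0.372 pp.
TFP growth = 4 − 1.034 = 2.966%.

2.97%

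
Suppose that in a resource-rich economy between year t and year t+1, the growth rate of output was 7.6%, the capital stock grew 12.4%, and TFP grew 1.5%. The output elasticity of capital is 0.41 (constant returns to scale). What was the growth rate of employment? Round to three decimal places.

Labor's share = 1 − 0.41 = 0.59.
gY = gA + 0.41×12.4 + 0.59×g.
0.59×g = 7.6 − 1.5 − 5.084 = 1.016.
g = 1.016 / 0.59 = 1.72203%.

1.722%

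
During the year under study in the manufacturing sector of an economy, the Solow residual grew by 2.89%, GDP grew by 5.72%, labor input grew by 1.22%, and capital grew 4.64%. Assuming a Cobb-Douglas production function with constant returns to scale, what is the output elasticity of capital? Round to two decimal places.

gY = gA + α·gK + (1−α)·gL, so gY − gA − gL = α(gK − gL).
5.72 − 2.89 − 1.22 = α × (4.64 − 1.22).
1.61 = 3.42 α, so α = 0.4708.

The output elasticity of capital is 0.47.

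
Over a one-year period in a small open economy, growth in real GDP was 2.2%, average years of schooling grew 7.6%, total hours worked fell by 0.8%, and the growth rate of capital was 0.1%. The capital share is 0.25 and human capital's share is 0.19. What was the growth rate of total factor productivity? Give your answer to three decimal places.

1.179%

Labor's share = 1 − 0.25 − 0.19 = 0.56.
Capital: 0.25 × 0.1 = 0.025 pp.
Average years of schooling: 0.19 × 7.6 = 1.444 pp.
Total hours worked: 0.56 × (-0.8) = -0.448 pp.
TFP growth = 2.2 − 1.021 = 1.179%.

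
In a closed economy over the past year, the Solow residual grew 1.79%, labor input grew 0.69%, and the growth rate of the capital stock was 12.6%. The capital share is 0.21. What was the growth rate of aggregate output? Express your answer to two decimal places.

Labor's share = 1 − 0.21 = 0.79.
The capital stock: 0.21 × 12.6 = 2.646 pp.
Labor input: 0.79 × 0.69 = 0.5451 pp.
Output growth = 1.79 + 3.1911 = 4.9811%.

Aggregate output growth was 4.98%.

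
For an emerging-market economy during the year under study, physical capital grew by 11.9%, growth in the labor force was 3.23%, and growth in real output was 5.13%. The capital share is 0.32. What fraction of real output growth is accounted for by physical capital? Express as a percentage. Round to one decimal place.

Physical capital contributed 0.32 × 11.9 = 3.808 pp.
Share of growth = 3.808 / 5.13 × 100 = 74.23%.

Physical capital accounted for 74.2% of growth.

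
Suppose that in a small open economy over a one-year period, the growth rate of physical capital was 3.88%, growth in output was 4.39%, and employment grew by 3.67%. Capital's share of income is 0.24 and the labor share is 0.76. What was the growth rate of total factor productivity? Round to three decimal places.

Labor's share = 1 − 0.24 = 0.76.
Physical capital: 0.24 × 3.88 = 0.9312 pp.
Employment: 0.76 × 3.67 = 2.7892 pp.
TFP growth = 4.39 − 3.7204 = 0.6696%.

Total factor productivity growth was 0.670%.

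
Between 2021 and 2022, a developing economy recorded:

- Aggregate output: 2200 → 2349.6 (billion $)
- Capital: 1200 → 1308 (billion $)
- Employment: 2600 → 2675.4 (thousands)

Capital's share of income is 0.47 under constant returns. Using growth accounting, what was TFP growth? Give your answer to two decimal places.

Aggregate output growth = (2349.6 − 2200) / 2200 = 6.8%.
Capital growth = (1308 − 1200) / 1200 = 9%.
Employment growth = (2675.4 − 2600) / 2600 = 2.9%.
Labor's share = 1 − 0.47 = 0.53.
Capital: 0.47 × 9 = 4.23 pp.
Employment: 0.53 × 2.9 = 1.537 pp.
TFP growth = 6.8 − 5.767 = 1.033%.

1.03%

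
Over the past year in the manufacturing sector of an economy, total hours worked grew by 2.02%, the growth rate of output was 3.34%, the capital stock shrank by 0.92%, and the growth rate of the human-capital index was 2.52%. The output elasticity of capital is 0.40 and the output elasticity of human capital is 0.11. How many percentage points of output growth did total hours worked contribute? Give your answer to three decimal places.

Labor's share = 1 − 0.4 − 0.11 = 0.49.
Contribution = share × growth = 0.49 × 2.02 = 0.9898 pp.

0.990 pp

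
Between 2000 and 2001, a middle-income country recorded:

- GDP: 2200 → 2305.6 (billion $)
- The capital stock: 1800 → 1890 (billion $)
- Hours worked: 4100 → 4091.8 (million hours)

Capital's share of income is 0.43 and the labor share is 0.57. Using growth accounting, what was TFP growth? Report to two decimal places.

GDP growth = (2305.6 − 2200) / 2200 = 4.8%.
The capital stock growth = (1890 − 1800) / 1800 = 5%.
Hours worked growth = (4091.8 − 4100) / 4100 = -0.2%.
Labor's share = 1 − 0.43 = 0.57.
The capital stock: 0.43 × 5 = 2.15 pp.
Hours worked: 0.57 × (-0.2) = -0.114 pp.
TFP growth = 4.8 − 2.036 = 2.764%.

TFP growth was 2.76%.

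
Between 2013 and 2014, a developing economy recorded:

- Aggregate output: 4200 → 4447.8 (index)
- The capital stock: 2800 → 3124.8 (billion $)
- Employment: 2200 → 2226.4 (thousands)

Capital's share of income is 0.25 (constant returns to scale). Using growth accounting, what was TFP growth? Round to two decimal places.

2.10%

Aggregate output growth = (4447.8 − 4200) / 4200 = 5.9%.
The capital stock growth = (3124.8 − 2800) / 2800 = 11.6%.
Employment growth = (2226.4 − 2200) / 2200 = 1.2%.
Labor's share = 1 − 0.25 = 0.75.
The capital stock: 0.25 × 11.6 = 2.9 pp.
Employment: 0.75 × 1.2 = 0.9 pp.
TFP growth = 5.9 − 3.8 = 2.1%.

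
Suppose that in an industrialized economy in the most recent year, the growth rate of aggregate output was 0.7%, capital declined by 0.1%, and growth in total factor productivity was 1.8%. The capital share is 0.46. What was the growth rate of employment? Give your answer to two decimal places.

Labor's share = 1 − 0.46 = 0.54.
gY = gA + 0.46×(-0.1) + 0.54×g.
0.54×g = 0.7 − 1.8 + 0.046 = -1.054.
g = -1.054 / 0.54 = -1.9519%.

-1.95%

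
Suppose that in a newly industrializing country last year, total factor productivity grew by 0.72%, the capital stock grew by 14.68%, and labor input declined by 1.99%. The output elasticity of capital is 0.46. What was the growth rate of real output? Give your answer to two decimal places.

Labor's share = 1 − 0.46 = 0.54.
The capital stock: 0.46 × 14.68 = 6.7528 pp.
Labor input: 0.54 × (-1.99) = -1.0746 pp.
Output growth = 0.72 + 5.6782 = 6.3982%.

6.40%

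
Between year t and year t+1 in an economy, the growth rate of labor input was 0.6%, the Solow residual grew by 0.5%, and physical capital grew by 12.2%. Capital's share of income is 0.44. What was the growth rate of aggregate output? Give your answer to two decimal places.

Labor's share = 1 − 0.44 = 0.56.
Physical capital: 0.44 × 12.2 = 5.368 pp.
Labor input: 0.56 × 0.6 = 0.336 pp.
Output growth = 0.5 + 5.704 = 6.204%.

6.20%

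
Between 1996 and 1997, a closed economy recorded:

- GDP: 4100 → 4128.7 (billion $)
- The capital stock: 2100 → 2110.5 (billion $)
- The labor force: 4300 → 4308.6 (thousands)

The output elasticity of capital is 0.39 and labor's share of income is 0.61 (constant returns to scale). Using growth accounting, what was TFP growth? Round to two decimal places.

TFP grew 0.38%.

GDP growth = (4128.7 − 4100) / 4100 = 0.7%.
The capital stock growth = (2110.5 − 2100) / 2100 = 0.5%.
The labor force growth = (4308.6 − 4300) / 4300 = 0.2%.
Labor's share = 1 − 0.39 = 0.61.
The capital stock: 0.39 × 0.5 = 0.195 pp.
The labor force: 0.61 × 0.2 = 0.122 pp.
TFP growth = 0.7 − 0.317 = 0.383%.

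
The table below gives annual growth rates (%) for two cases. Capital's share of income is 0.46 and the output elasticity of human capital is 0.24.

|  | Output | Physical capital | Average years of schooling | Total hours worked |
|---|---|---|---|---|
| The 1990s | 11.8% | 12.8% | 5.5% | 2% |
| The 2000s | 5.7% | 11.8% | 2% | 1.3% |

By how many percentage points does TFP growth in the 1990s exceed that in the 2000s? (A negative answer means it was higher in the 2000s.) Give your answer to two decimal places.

4.59 percentage points

Labor's share = 1 − 0.46 − 0.24 = 0.3.
The 1990s: TFP = 11.8 − 5.888 − 1.32 − 0.6 = 3.992%.
The 2000s: TFP = 5.7 − 5.428 − 0.48 − 0.39 = -0.598%.
Difference = 3.992 − (-0.598) = 4.59 pp.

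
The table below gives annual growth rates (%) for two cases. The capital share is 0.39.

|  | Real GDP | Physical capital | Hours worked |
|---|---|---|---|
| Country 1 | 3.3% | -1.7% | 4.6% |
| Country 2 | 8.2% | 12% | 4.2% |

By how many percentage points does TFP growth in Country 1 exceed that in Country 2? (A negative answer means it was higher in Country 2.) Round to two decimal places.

Labor's share = 1 − 0.39 = 0.61.
Country 1: TFP = 3.3 + 0.663 − 2.806 = 1.157%.
Country 2: TFP = 8.2 − 4.68 − 2.562 = 0.958%.
Difference = 1.157 − (0.958) = 0.199 pp.

0.20 percentage points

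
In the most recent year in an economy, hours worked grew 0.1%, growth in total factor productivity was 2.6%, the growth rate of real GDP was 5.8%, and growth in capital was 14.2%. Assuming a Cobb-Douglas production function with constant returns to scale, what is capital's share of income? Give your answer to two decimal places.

gY = gA + α·gK + (1−α)·gL, so gY − gA − gL = α(gK − gL).
5.8 − 2.6 − 0.1 = α × (14.2 − 0.1).
3.1 = 14.1 α, so α = 0.2199.

α = 0.22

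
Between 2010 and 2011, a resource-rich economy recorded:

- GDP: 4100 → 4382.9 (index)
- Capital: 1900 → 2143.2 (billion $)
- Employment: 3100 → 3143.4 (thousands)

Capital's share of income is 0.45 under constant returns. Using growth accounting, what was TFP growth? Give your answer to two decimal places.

0.37%

GDP growth = (4382.9 − 4100) / 4100 = 6.9%.
Capital growth = (2143.2 − 1900) / 1900 = 12.8%.
Employment growth = (3143.4 − 3100) / 3100 = 1.4%.
Labor's share = 1 − 0.45 = 0.55.
Capital: 0.45 × 12.8 = 5.76 pp.
Employment: 0.55 × 1.4 = 0.77 pp.
TFP growth = 6.9 − 6.53 = 0.37%.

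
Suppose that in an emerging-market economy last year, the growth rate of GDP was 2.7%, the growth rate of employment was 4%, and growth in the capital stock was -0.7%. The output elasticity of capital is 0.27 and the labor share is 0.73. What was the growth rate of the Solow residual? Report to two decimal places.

-0.03%

Labor's share = 1 − 0.27 = 0.73.
The capital stock: 0.27 × (-0.7) = -0.189 pp.
Employment: 0.73 × 4 = 2.92 pp.
TFP growth = 2.7 − 2.731 = -0.031%.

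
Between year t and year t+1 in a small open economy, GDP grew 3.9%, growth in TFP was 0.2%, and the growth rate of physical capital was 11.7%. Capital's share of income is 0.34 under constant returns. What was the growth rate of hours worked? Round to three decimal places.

-0.421%

Labor's share = 1 − 0.34 = 0.66.
gY = gA + 0.34×11.7 + 0.66×g.
0.66×g = 3.9 − 0.2 − 3.978 = -0.278.
g = -0.278 / 0.66 = -0.42121%.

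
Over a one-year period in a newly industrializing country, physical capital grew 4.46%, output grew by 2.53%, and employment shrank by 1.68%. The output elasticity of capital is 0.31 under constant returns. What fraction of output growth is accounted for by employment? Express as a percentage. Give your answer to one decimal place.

Labor's share = 1 − 0.31 = 0.69.
Employment contributed 0.69 × (-1.68) = -1.1592 pp.
Share of growth = -1.1592 / 2.53 × 100 = -45.818%.

-45.8%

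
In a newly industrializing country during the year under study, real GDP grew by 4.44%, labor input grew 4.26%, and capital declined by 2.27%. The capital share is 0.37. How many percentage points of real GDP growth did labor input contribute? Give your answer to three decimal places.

Labor's share = 1 − 0.37 = 0.63.
Contribution = share × growth = 0.63 × 4.26 = 2.6838 pp.

2.684 pp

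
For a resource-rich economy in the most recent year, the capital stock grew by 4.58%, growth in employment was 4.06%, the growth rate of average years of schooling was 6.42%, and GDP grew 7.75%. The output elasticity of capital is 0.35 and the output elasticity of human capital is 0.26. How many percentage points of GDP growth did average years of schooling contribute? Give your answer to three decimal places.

Contribution = share × growth = 0.26 × 6.42 = 1.6692 pp.

1.669 pp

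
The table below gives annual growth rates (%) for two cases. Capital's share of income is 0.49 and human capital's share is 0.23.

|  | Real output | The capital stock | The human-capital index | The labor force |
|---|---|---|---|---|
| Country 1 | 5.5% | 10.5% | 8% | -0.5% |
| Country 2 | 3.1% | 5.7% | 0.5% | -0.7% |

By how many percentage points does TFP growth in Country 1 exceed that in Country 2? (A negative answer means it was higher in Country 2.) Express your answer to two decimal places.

Labor's share = 1 − 0.49 − 0.23 = 0.28.
Country 1: TFP = 5.5 − 5.145 − 1.84 + 0.14 = -1.345%.
Country 2: TFP = 3.1 − 2.793 − 0.115 + 0.196 = 0.388%.
Difference = -1.345 − (0.388) = -1.733 pp.

-1.73 percentage points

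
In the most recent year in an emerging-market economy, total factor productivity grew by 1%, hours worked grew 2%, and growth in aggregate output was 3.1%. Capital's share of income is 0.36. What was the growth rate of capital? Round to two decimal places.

2.28%

Labor's share = 1 − 0.36 = 0.64.
gY = gA + 0.64×2 + 0.36×g.
0.36×g = 3.1 − 1 − 1.28 = 0.82.
g = 0.82 / 0.36 = 2.2778%.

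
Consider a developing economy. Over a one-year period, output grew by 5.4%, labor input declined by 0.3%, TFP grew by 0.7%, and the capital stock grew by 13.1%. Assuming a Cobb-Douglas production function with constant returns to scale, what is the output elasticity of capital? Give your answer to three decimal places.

α = 0.373

gY = gA + α·gK + (1−α)·gL, so gY − gA − gL = α(gK − gL).
5.4 − 0.7 + 0.3 = α × (13.1 − (-0.3)).
5 = 13.4 α, so α = 0.37313.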